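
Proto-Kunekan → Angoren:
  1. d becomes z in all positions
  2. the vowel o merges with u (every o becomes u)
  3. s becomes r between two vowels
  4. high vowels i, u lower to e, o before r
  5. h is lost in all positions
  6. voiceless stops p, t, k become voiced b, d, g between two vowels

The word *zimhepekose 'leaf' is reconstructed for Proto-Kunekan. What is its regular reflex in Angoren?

Angoren: *zimhepekose > zimhepekuse > zimhepekure > zimhepekore > zimepekore > zimebegore  (by vowel merger, rhotacism, pre-rhotic lowering, h-loss, intervocalic voicing)

zimebegore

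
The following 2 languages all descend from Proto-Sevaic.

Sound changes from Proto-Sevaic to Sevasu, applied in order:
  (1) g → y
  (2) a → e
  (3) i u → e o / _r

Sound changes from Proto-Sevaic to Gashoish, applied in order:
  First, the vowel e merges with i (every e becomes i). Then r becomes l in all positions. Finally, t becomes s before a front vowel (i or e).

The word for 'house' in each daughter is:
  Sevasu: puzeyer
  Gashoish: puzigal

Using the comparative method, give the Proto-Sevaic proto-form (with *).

Position 7: Sevasu has r, Gashoish has l. Sevasu preserves r here (none of its changes turn any other segment into r), so the proto-segment is *r.
Position 4: Sevasu has e, Gashoish has i. Taking the neighbouring segments as reconstructed: Sevasu e could go back to *a or *e; Gashoish i could go back to *e or *i — the one source consistent with every daughter is *e.
Position 6: Sevasu has e, Gashoish has a. Gashoish preserves a here (none of its changes turn any other segment into a), so the proto-segment is *a.
Continuing position by position gives *puzegar; check it forward:
Sevasu: start from *puzegar.
  rule 1 (unconditioned shift): puzegar → puzeyar
  rule 2 (vowel merger): puzeyar → puzeyer
  rule 3: no change — puzeyer
  ⇒ Sevasu puzeyer
Gashoish: *puzegar > puzigar > puzigal  (by vowel merger, unconditioned shift)
*puzegar is the unique common source.

*puzegar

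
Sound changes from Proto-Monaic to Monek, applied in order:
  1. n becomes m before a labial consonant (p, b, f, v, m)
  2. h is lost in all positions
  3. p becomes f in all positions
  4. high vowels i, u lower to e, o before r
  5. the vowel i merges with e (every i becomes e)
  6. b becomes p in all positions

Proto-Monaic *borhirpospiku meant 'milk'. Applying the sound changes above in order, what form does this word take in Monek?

porerfosfeku

Monek: *borhirpospiku
  borhirpospiku (rule 1 does not apply)
  borhirpospiku → borirpospiku   [h-loss]
  borirpospiku → borirfosfiku   [unconditioned shift]
  borirfosfiku → borerfosfiku   [pre-rhotic lowering]
  borerfosfiku → borerfosfeku   [vowel merger]
  borerfosfeku → porerfosfeku   [unconditioned shift]
  giving Monek porerfosfeku.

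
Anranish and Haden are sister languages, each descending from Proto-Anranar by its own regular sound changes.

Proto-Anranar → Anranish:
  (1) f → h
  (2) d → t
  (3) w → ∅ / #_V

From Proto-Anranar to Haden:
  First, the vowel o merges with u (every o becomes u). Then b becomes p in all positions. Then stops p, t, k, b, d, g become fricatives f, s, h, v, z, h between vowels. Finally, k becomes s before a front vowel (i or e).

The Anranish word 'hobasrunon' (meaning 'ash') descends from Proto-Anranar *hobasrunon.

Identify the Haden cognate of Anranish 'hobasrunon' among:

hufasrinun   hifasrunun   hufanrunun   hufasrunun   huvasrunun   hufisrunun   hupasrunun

hufasrunun

Haden: *hobasrunon
  hobasrunon → hubasrunun   [vowel merger]
  hubasrunun → hupasrunun   [unconditioned shift]
  hupasrunun → hufasrunun   [intervocalic lenition]
  hufasrunun (rule 4 does not apply)
  giving Haden hufasrunun.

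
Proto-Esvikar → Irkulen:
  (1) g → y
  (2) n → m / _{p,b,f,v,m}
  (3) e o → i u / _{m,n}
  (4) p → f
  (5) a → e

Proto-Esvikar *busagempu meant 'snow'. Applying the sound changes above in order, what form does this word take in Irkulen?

buseyimfu

Irkulen: *busagempu
  busagempu → busayempu   [unconditioned shift]
  busayempu (rule 2 does not apply)
  busayempu → busayimpu   [pre-nasal raising]
  busayimpu → busayimfu   [unconditioned shift]
  busayimfu → buseyimfu   [vowel merger]
  giving Irkulen buseyimfu.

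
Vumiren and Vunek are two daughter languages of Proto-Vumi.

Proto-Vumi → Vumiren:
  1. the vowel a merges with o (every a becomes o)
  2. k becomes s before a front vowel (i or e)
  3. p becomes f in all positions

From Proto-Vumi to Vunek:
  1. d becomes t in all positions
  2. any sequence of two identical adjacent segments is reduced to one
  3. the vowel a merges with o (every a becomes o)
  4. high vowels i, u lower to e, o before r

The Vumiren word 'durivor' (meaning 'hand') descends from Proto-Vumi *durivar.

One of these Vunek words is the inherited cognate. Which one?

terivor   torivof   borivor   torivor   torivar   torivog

torivor

Vunek: start from *durivar.
  rule 1 (unconditioned shift): durivar → turivar
  rule 2: no change — turivar
  rule 3 (vowel merger): turivar → turivor
  rule 4 (pre-rhotic lowering): turivor → torivor
  ⇒ Vunek torivor
The other candidates each miss or misapply at least one Vunek change.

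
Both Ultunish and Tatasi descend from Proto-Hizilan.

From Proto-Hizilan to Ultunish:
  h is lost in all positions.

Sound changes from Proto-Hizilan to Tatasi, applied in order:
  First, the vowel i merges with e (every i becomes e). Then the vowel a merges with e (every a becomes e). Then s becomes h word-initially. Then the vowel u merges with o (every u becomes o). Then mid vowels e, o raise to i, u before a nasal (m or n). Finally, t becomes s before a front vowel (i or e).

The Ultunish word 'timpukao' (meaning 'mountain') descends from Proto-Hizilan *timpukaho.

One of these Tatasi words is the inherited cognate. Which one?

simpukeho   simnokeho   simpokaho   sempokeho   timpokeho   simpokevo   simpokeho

simpokeho

Tatasi: *timpukaho > tempukaho > tempukeho > tempokeho > timpokeho > simpokeho  (by vowel merger, vowel merger, vowel merger, pre-nasal raising, palatalisation)
Only 'simpokeho' matches the regular Tatasi development of *timpukaho.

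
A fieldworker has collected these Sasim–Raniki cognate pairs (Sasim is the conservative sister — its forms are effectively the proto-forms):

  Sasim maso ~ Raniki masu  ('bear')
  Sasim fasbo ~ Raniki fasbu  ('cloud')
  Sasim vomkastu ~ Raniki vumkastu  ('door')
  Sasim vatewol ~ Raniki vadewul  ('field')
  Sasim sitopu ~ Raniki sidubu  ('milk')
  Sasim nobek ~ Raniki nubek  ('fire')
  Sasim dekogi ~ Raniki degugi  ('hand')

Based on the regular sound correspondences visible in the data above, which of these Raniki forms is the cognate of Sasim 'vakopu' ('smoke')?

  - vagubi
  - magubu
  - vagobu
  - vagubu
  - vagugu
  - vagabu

vagubu

dekogi ~ degugi — Sasim k corresponds to Raniki g between vowels (before a back vowel).
sitopu ~ sidubu — Sasim o corresponds to Raniki u after a consonant, before a labial obstruent.
sitopu ~ sidubu — Sasim p corresponds to Raniki b between vowels (before a back vowel).
Applying these to Sasim 'vakopu':
  vakopu → vagopu   (k→g between vowels (before a back vowel))
  vagopu → vagupu   (o→u after a consonant, before a labial obstruent)
  vagupu → vagubu   (p→b between vowels (before a back vowel))
So the Raniki cognate is 'vagubu'.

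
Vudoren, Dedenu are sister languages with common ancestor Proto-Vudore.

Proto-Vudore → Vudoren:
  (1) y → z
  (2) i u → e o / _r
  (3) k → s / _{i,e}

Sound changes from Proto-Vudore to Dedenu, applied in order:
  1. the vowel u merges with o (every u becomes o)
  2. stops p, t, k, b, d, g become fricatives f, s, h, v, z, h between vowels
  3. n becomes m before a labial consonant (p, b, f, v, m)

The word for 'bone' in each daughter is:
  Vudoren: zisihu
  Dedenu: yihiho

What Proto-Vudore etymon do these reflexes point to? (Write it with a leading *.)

*yikihu

Position 3: Vudoren has s, Dedenu has h. Taking the neighbouring segments as reconstructed: Vudoren s could go back to *k or *s; Dedenu h could go back to *k or *g or *h — the one source consistent with every daughter is *k.
Position 6: Vudoren has u, Dedenu has o. Vudoren preserves u here (none of its changes turn any other segment into u), so the proto-segment is *u.
This points to *yikihu. Verify forward in each daughter:
Vudoren: *yikihu > zikihu > zisihu  (by unconditioned shift, palatalisation)
Dedenu: *yikihu > yikiho > yihiho  (by vowel merger, intervocalic lenition)
*yikihu is the unique common source.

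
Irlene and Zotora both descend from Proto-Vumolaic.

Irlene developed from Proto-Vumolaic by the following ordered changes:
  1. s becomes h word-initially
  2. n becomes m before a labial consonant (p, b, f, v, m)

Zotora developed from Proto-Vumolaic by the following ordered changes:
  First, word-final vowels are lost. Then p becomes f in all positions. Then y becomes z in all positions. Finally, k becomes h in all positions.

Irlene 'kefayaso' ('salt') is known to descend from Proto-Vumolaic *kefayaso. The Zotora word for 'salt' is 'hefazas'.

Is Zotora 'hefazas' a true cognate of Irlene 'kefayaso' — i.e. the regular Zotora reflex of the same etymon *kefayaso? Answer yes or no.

yes

Derive the expected Zotora reflex of *kefayaso:
Zotora: *kefayaso > kefayas > kefazas > hefazas  (by apocope, unconditioned shift, unconditioned shift)
Zotora 'hefazas' matches the regular reflex exactly, so the pair is cognate.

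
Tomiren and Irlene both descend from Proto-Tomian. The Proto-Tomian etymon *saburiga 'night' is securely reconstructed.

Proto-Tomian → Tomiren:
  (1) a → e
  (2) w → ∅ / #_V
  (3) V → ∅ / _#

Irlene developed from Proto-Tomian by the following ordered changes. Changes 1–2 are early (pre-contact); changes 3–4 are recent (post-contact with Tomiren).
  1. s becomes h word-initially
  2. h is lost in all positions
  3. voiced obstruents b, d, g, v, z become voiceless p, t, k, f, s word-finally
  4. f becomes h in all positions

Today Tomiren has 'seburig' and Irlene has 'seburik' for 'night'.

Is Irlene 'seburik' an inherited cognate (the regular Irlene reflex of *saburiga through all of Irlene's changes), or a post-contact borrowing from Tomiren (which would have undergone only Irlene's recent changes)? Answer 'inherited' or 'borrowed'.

borrowed

If inherited, *saburiga would pass through all of Irlene's changes:
Irlene: *saburiga
  saburiga → haburiga   [debuccalisation]
  haburiga → aburiga   [h-loss]
  aburiga (rule 3 does not apply)
  aburiga (rule 4 does not apply)
  giving Irlene aburiga.
If borrowed from Tomiren 'seburig' after the early changes, it would undergo only the recent ones:
  rule 3 (final devoicing): seburig → seburik
  rule 4 (unconditioned shift): no change (seburik)
  ⇒ as a loan: seburik
Irlene 'seburik' matches the loan outcome 'seburik', not the inherited 'aburiga' — it skipped the early Irlene changes, so it was borrowed from Tomiren.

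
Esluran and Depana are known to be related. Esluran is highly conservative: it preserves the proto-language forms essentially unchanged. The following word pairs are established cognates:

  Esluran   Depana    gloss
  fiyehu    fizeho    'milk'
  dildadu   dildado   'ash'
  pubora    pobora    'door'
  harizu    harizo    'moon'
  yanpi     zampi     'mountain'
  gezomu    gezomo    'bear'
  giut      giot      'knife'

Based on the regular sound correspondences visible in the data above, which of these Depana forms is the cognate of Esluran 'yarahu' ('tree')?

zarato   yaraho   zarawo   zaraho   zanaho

zaraho

yanpi ~ zampi — Esluran y corresponds to Depana z word-initially before a back vowel.
fiyehu ~ fizeho, dildadu ~ dildado — Esluran u corresponds to Depana o word-finally.
Applying these to Esluran 'yarahu':
  yarahu → zarahu   (y→z word-initially before a back vowel)
  zarahu → zaraho   (u→o word-finally)
So the Depana cognate is 'zaraho'.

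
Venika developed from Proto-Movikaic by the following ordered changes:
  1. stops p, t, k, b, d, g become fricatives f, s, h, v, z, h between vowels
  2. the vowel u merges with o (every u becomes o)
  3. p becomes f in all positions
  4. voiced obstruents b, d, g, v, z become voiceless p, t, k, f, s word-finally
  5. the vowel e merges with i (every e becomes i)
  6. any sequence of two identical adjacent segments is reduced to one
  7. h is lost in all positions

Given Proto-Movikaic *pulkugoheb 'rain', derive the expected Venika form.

Venika: *pulkugoheb
  pulkugoheb → pulkuhoheb   [intervocalic lenition]
  pulkuhoheb → polkohoheb   [vowel merger]
  polkohoheb → folkohoheb   [unconditioned shift]
  folkohoheb → folkohohep   [final devoicing]
  folkohohep → folkohohip   [vowel merger]
  folkohohip (rule 6 does not apply)
  folkohohip → folkooip   [h-loss]
  giving Venika folkooip.

folkooip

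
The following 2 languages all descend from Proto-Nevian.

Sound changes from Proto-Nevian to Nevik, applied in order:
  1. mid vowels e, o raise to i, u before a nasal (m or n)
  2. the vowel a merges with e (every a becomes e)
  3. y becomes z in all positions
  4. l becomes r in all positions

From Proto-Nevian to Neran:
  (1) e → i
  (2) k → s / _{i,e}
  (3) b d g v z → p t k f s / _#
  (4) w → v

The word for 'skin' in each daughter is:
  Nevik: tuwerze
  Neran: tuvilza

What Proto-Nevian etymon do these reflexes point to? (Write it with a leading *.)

*tuwelza

Position 7: Nevik has e, Neran has a. Neran preserves a here (none of its changes turn any other segment into a), so the proto-segment is *a.
Position 5: Nevik has r, Neran has l. Neran preserves l here (none of its changes turn any other segment into l), so the proto-segment is *l.
This points to *tuwelza. Verify forward in each daughter:
Nevik: *tuwelza > tuwelze > tuwerze  (by vowel merger, unconditioned shift)
Neran: *tuwelza > tuwilza > tuvilza  (by vowel merger, unconditioned shift)
*tuwelza is the unique common source.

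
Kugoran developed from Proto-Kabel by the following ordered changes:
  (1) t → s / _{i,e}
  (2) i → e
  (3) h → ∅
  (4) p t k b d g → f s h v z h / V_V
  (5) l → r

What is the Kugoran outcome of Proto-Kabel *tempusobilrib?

sempusoverreb

Kugoran: *tempusobilrib > sempusobilrib > sempusobelreb > sempusovelreb > sempusoverreb  (by palatalisation, vowel merger, intervocalic lenition, unconditioned shift)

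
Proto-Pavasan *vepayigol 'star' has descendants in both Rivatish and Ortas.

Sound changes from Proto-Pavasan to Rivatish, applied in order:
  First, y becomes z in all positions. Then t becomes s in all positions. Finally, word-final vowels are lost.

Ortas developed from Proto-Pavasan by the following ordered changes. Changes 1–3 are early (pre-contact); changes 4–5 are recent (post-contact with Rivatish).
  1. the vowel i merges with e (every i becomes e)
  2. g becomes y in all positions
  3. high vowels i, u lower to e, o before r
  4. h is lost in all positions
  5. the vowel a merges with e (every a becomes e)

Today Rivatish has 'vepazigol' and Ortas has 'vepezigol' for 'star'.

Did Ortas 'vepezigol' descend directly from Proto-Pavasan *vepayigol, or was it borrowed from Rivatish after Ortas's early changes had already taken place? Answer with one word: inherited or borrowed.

If inherited, *vepayigol would pass through all of Ortas's changes:
Ortas: *vepayigol
  vepayigol → vepayegol   [vowel merger]
  vepayegol → vepayeyol   [unconditioned shift]
  vepayeyol (rule 3 does not apply)
  vepayeyol (rule 4 does not apply)
  vepayeyol → vepeyeyol   [vowel merger]
  giving Ortas vepeyeyol.
If borrowed from Rivatish 'vepazigol' after the early changes, it would undergo only the recent ones:
  rule 4 (h-loss): no change (vepazigol)
  rule 5 (vowel merger): vepazigol → vepezigol
  ⇒ as a loan: vepezigol
Ortas 'vepezigol' matches the loan outcome 'vepezigol', not the inherited 'vepeyeyol' — it skipped the early Ortas changes, so it was borrowed from Rivatish.

borrowed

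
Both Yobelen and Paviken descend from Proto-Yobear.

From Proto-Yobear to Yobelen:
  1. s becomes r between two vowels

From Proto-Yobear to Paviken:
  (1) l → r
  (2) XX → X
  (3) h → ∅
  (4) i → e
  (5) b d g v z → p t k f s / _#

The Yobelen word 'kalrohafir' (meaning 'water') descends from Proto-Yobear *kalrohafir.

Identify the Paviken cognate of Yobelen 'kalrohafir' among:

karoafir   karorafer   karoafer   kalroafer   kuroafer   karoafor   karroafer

Paviken: *kalrohafir
  kalrohafir → karrohafir   [unconditioned shift]
  karrohafir → karohafir   [degemination]
  karohafir → karoafir   [h-loss]
  karoafir → karoafer   [vowel merger]
  karoafer (rule 5 does not apply)
  giving Paviken karoafer.

karoafer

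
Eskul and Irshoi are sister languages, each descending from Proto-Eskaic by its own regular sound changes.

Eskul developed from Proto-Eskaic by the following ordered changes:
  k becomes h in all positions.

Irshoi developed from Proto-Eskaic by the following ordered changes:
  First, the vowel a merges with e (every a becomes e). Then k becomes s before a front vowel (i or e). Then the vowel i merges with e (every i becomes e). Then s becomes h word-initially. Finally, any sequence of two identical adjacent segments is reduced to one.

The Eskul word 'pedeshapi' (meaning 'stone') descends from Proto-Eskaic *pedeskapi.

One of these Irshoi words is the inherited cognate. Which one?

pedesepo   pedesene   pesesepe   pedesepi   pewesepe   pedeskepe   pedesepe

pedesepe

Irshoi: *pedeskapi > pedeskepi > pedessepi > pedessepe > pedesepe  (by vowel merger, palatalisation, vowel merger, degemination)
Only 'pedesepe' matches the regular Irshoi development of *pedeskapi.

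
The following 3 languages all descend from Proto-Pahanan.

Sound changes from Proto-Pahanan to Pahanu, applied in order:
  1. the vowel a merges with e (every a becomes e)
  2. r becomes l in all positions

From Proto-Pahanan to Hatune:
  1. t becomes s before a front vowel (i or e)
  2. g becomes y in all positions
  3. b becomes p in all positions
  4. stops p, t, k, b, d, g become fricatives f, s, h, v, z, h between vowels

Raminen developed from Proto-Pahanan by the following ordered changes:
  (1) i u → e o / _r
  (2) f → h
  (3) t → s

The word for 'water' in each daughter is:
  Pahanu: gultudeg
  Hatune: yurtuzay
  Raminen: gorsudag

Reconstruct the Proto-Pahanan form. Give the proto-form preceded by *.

*gurtudag

Position 2: Pahanu has u, Hatune has u, Raminen has o. Pahanu preserves u here (none of its changes turn any other segment into u), so the proto-segment is *u.
Position 1: Pahanu has g, Hatune has y, Raminen has g. Pahanu preserves g here (none of its changes turn any other segment into g), so the proto-segment is *g.
Continuing position by position gives *gurtudag; check it forward:
Pahanu: *gurtudag > gurtudeg > gultudeg  (by vowel merger, unconditioned shift)
Hatune: *gurtudag
  gurtudag (rule 1 does not apply)
  gurtudag → yurtuday   [unconditioned shift]
  yurtuday (rule 3 does not apply)
  yurtuday → yurtuzay   [intervocalic lenition]
  giving Hatune yurtuzay.
Raminen: *gurtudag > gortudag > gorsudag  (by pre-rhotic lowering, unconditioned shift)
No other proto-form is consistent with every reflex, so the reconstruction is *gurtudag.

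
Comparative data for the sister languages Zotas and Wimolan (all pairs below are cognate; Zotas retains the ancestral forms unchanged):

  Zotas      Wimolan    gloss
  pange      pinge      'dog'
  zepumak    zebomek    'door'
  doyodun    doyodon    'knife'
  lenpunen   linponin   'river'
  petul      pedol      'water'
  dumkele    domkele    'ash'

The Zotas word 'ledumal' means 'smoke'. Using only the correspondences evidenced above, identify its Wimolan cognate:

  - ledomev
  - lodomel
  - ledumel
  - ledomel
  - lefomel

zepumak ~ zebomek, dumkele ~ domkele — Zotas u corresponds to Wimolan o after a consonant, before a nasal.
zepumak ~ zebomek — Zotas a corresponds to Wimolan e after a consonant, before a consonant other than r, m, n, p, b, f, v.
Applying these to Zotas 'ledumal':
  ledumal → ledomal   (u→o after a consonant, before a nasal)
  ledomal → ledomel   (a→e after a consonant, before a consonant other than r, m, n, p, b, f, v)
So the Wimolan cognate is 'ledomel'.

ledomel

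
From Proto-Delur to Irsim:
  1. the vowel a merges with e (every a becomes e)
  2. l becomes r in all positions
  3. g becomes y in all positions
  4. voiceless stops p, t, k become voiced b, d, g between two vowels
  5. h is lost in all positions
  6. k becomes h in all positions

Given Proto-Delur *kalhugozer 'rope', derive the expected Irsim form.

Irsim: start from *kalhugozer.
  rule 1 (vowel merger): kalhugozer → kelhugozer
  rule 2 (unconditioned shift): kelhugozer → kerhugozer
  rule 3 (unconditioned shift): kerhugozer → kerhuyozer
  rule 4: no change — kerhuyozer
  rule 5 (h-loss): kerhuyozer → keruyozer
  rule 6 (unconditioned shift): keruyozer → heruyozer
  ⇒ Irsim heruyozer

heruyozer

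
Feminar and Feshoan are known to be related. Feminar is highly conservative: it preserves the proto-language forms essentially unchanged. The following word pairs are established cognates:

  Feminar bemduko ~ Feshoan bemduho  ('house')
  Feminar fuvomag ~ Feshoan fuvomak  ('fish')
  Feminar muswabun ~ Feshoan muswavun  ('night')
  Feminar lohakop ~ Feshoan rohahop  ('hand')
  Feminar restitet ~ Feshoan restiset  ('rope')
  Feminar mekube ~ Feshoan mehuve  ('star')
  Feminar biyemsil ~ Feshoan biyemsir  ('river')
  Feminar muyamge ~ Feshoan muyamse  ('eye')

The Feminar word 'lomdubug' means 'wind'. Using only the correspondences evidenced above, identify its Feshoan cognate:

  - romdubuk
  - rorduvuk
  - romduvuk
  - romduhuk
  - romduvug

lohakop ~ rohahop — Feminar l corresponds to Feshoan r word-initially before a back vowel.
muswabun ~ muswavun — Feminar b corresponds to Feshoan v between vowels (before a back vowel).
fuvomag ~ fuvomak — Feminar g corresponds to Feshoan k word-finally.
Applying these to Feminar 'lomdubug':
  lomdubug → romdubug   (l→r word-initially before a back vowel)
  romdubug → romduvug   (b→v between vowels (before a back vowel))
  romduvug → romduvuk   (g→k word-finally)
So the Feshoan cognate is 'romduvuk'.

romduvuk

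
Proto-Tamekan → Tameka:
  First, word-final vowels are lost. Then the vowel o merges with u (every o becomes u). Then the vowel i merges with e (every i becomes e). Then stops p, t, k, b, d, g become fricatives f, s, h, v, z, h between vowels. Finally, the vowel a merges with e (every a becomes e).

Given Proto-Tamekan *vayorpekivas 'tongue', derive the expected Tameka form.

veyurpeheves

Tameka: *vayorpekivas > vayurpekivas > vayurpekevas > vayurpehevas > veyurpeheves  (by vowel merger, vowel merger, intervocalic lenition, vowel merger)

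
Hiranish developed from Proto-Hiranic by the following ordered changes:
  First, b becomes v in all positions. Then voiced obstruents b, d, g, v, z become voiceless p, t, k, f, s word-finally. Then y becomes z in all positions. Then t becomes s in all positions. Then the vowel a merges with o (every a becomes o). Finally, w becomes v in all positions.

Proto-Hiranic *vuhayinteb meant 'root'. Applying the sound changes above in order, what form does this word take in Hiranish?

Hiranish: start from *vuhayinteb.
  rule 1 (unconditioned shift): vuhayinteb → vuhayintev
  rule 2 (final devoicing): vuhayintev → vuhayintef
  rule 3 (unconditioned shift): vuhayintef → vuhazintef
  rule 4 (unconditioned shift): vuhazintef → vuhazinsef
  rule 5 (vowel merger): vuhazinsef → vuhozinsef
  rule 6: no change — vuhozinsef
  ⇒ Hiranish vuhozinsef

vuhozinsef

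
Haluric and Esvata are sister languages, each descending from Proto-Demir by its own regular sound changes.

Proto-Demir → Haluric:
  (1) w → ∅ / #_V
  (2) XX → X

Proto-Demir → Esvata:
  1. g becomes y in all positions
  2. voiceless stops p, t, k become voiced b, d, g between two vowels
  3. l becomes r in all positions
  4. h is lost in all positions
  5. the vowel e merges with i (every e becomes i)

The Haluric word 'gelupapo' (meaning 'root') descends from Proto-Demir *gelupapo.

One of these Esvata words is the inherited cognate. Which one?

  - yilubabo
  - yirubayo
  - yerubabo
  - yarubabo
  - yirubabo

yirubabo

Esvata: *gelupapo
  gelupapo → yelupapo   [unconditioned shift]
  yelupapo → yelubabo   [intervocalic voicing]
  yelubabo → yerubabo   [unconditioned shift]
  yerubabo (rule 4 does not apply)
  yerubabo → yirubabo   [vowel merger]
  giving Esvata yirubabo.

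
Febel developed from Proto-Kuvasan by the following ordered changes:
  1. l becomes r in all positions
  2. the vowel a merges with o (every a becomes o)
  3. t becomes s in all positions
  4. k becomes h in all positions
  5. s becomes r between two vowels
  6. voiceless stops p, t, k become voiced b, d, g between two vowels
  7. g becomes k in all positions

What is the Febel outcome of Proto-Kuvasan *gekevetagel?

Febel: start from *gekevetagel.
  rule 1 (unconditioned shift): gekevetagel → gekevetager
  rule 2 (vowel merger): gekevetager → gekevetoger
  rule 3 (unconditioned shift): gekevetoger → gekevesoger
  rule 4 (unconditioned shift): gekevesoger → gehevesoger
  rule 5 (rhotacism): gehevesoger → geheveroger
  rule 6: no change — geheveroger
  rule 7 (unconditioned shift): geheveroger → keheveroker
  ⇒ Febel keheveroker

keheveroker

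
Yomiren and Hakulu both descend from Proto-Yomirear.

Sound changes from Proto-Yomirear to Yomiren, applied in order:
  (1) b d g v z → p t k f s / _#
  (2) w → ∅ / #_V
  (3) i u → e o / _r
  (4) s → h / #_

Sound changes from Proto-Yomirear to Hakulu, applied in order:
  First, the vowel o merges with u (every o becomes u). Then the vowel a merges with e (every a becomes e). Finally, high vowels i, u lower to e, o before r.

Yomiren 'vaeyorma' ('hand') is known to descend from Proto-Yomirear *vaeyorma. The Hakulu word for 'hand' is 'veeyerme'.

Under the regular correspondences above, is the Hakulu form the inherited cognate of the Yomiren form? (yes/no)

no

Derive the expected Hakulu reflex of *vaeyorma:
Hakulu: start from *vaeyorma.
  rule 1 (vowel merger): vaeyorma → vaeyurma
  rule 2 (vowel merger): vaeyurma → veeyurme
  rule 3 (pre-rhotic lowering): veeyurme → veeyorme
  ⇒ Hakulu veeyorme
The regular Hakulu reflex would be 'veeyorme', but the attested form is 'veeyerme'. The correspondence is irregular, so they are not cognates (the Hakulu form has a different source).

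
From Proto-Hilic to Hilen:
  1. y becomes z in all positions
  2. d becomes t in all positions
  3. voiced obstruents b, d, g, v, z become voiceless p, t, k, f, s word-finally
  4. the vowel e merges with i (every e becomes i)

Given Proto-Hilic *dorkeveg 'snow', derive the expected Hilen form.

torkivik

Hilen: *dorkeveg
  dorkeveg (rule 1 does not apply)
  dorkeveg → torkeveg   [unconditioned shift]
  torkeveg → torkevek   [final devoicing]
  torkevek → torkivik   [vowel merger]
  giving Hilen torkivik.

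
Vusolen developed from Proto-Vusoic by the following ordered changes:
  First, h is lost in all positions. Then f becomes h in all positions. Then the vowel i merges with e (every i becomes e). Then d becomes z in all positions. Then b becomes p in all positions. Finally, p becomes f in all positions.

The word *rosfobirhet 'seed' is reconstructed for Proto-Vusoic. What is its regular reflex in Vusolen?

roshoferet

Vusolen: *rosfobirhet > rosfobiret > roshobiret > roshoberet > roshoperet > roshoferet  (by h-loss, unconditioned shift, vowel merger, unconditioned shift, unconditioned shift)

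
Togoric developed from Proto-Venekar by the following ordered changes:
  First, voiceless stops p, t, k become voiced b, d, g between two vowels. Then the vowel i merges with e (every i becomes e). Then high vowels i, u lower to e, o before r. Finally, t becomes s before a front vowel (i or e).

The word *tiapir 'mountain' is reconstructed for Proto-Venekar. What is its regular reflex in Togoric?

Togoric: start from *tiapir.
  rule 1 (intervocalic voicing): tiapir → tiabir
  rule 2 (vowel merger): tiabir → teaber
  rule 3: no change — teaber
  rule 4 (palatalisation): teaber → seaber
  ⇒ Togoric seaber

seaber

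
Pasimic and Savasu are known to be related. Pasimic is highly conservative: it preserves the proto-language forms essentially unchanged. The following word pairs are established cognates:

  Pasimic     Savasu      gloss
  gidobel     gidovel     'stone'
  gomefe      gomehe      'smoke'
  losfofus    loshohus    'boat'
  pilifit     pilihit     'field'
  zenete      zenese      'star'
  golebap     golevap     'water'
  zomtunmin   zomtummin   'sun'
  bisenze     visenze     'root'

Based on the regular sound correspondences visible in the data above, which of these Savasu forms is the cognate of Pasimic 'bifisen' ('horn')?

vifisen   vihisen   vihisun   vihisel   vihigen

bisenze ~ visenze — Pasimic b corresponds to Savasu v word-initially before a front vowel.
pilifit ~ pilihit — Pasimic f corresponds to Savasu h between vowels (before a front vowel).
Applying these to Pasimic 'bifisen':
  bifisen → vifisen   (b→v word-initially before a front vowel)
  vifisen → vihisen   (f→h between vowels (before a front vowel))
So the Savasu cognate is 'vihisen'.

vihisen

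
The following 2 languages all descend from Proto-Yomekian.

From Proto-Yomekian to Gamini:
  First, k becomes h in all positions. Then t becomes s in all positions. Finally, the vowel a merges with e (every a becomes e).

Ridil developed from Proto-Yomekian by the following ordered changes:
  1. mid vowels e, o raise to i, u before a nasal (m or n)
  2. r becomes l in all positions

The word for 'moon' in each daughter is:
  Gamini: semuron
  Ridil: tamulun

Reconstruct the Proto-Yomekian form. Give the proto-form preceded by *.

Position 6: Gamini has o, Ridil has u. Gamini preserves o here (none of its changes turn any other segment into o), so the proto-segment is *o.
Position 1: Gamini has s, Ridil has t. Ridil preserves t here (none of its changes turn any other segment into t), so the proto-segment is *t.
Position 5: Gamini has r, Ridil has l. Gamini preserves r here (none of its changes turn any other segment into r), so the proto-segment is *r.
Continuing position by position gives *tamuron; check it forward:
Gamini: *tamuron
  tamuron (rule 1 does not apply)
  tamuron → samuron   [unconditioned shift]
  samuron → semuron   [vowel merger]
  giving Gamini semuron.
Ridil: *tamuron
  tamuron → tamurun   [pre-nasal raising]
  tamurun → tamulun   [unconditioned shift]
  giving Ridil tamulun.
*tamuron is the unique common source.

*tamuron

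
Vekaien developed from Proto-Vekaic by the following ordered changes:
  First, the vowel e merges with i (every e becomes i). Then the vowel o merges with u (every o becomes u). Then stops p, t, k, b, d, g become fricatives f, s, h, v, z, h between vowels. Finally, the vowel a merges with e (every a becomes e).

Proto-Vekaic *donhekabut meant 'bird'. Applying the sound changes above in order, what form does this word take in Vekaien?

Vekaien: start from *donhekabut.
  rule 1 (vowel merger): donhekabut → donhikabut
  rule 2 (vowel merger): donhikabut → dunhikabut
  rule 3 (intervocalic lenition): dunhikabut → dunhihavut
  rule 4 (vowel merger): dunhihavut → dunhihevut
  ⇒ Vekaien dunhihevut

dunhihevut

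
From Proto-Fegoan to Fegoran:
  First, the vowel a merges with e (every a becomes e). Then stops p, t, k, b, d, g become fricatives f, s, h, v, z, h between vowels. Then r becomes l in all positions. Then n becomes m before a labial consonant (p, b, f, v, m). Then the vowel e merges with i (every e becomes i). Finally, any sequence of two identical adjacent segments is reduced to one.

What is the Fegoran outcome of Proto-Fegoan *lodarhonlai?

lozilhonli

Fegoran: *lodarhonlai > loderhonlei > lozerhonlei > lozelhonlei > lozilhonlii > lozilhonli  (by vowel merger, intervocalic lenition, unconditioned shift, vowel merger, degemination)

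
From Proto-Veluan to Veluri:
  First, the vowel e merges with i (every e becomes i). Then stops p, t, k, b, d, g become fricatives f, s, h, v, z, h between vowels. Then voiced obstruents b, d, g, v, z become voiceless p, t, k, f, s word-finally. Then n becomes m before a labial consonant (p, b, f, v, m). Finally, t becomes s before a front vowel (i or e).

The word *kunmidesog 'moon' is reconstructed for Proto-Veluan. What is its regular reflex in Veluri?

Veluri: *kunmidesog
  kunmidesog → kunmidisog   [vowel merger]
  kunmidisog → kunmizisog   [intervocalic lenition]
  kunmizisog → kunmizisok   [final devoicing]
  kunmizisok → kummizisok   [nasal place assimilation]
  kummizisok (rule 5 does not apply)
  giving Veluri kummizisok.

kummizisok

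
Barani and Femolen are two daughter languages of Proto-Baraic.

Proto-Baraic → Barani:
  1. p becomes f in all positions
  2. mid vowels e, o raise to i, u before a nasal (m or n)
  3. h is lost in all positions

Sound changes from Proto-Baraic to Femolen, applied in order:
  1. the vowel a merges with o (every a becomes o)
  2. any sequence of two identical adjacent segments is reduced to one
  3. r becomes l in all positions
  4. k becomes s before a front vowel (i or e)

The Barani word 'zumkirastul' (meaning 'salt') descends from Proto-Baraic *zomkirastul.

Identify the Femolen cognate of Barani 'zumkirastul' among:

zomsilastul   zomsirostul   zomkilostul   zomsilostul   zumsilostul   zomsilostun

zomsilostul

Femolen: *zomkirastul > zomkirostul > zomkilostul > zomsilostul  (by vowel merger, unconditioned shift, palatalisation)
The other candidates each miss or misapply at least one Femolen change.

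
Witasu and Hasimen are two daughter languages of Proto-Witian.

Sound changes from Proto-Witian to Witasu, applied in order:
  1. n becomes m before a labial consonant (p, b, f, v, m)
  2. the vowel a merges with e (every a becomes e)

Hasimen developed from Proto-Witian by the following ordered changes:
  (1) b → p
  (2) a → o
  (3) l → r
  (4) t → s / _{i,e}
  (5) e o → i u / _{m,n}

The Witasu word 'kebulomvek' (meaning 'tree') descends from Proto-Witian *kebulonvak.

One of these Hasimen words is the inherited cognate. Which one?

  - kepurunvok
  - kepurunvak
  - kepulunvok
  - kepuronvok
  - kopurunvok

kepurunvok

Hasimen: *kebulonvak > kepulonvak > kepulonvok > kepuronvok > kepurunvok  (by unconditioned shift, vowel merger, unconditioned shift, pre-nasal raising)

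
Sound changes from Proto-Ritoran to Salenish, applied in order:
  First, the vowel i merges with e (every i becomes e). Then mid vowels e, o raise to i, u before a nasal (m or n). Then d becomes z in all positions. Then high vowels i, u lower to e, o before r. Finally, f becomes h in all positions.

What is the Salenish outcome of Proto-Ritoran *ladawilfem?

lazawelhim

Salenish: start from *ladawilfem.
  rule 1 (vowel merger): ladawilfem → ladawelfem
  rule 2 (pre-nasal raising): ladawelfem → ladawelfim
  rule 3 (unconditioned shift): ladawelfim → lazawelfim
  rule 4: no change — lazawelfim
  rule 5 (unconditioned shift): lazawelfim → lazawelhim
  ⇒ Salenish lazawelhim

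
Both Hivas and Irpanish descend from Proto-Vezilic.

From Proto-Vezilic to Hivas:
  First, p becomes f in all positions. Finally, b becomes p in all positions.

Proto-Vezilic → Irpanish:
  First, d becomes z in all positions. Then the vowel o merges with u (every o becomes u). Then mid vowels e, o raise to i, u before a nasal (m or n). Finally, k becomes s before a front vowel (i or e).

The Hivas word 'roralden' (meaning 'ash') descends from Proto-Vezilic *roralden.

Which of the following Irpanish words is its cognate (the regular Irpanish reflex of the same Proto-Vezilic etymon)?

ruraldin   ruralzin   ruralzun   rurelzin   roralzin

ruralzin

Irpanish: *roralden
  roralden → roralzen   [unconditioned shift]
  roralzen → ruralzen   [vowel merger]
  ruralzen → ruralzin   [pre-nasal raising]
  ruralzin (rule 4 does not apply)
  giving Irpanish ruralzin.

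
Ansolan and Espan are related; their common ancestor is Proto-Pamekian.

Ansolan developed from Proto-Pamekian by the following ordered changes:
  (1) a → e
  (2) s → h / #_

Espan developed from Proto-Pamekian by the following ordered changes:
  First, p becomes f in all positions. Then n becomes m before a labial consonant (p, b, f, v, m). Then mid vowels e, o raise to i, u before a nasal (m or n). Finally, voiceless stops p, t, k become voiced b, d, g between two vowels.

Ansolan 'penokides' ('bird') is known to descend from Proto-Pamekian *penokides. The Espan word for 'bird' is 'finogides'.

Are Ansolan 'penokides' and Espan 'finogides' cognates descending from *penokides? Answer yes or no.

yes

Derive the expected Espan reflex of *penokides:
Espan: start from *penokides.
  rule 1 (unconditioned shift): penokides → fenokides
  rule 2: no change — fenokides
  rule 3 (pre-nasal raising): fenokides → finokides
  rule 4 (intervocalic voicing): finokides → finogides
  ⇒ Espan finogides
Espan 'finogides' matches the regular reflex exactly, so the pair is cognate.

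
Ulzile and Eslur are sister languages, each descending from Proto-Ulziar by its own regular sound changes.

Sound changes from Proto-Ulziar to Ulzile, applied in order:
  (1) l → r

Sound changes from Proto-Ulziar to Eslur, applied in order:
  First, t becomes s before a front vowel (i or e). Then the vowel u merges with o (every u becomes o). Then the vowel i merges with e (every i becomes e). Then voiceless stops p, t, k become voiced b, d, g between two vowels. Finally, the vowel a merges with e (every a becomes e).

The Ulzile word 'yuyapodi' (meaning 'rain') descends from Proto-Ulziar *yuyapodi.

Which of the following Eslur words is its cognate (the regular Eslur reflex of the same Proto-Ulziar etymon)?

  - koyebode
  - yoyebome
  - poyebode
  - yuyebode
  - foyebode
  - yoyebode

yoyebode

Eslur: *yuyapodi
  yuyapodi (rule 1 does not apply)
  yuyapodi → yoyapodi   [vowel merger]
  yoyapodi → yoyapode   [vowel merger]
  yoyapode → yoyabode   [intervocalic voicing]
  yoyabode → yoyebode   [vowel merger]
  giving Eslur yoyebode.
The other candidates each miss or misapply at least one Eslur change.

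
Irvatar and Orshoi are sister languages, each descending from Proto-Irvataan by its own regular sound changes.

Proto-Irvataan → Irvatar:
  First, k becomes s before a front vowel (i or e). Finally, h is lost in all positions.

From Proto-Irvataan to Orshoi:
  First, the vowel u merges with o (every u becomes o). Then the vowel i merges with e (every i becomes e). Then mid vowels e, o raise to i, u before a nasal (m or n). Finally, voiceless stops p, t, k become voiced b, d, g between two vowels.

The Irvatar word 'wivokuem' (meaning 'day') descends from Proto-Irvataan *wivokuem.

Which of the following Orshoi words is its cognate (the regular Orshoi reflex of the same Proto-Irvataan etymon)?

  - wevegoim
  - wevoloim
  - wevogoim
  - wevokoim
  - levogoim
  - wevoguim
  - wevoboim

Orshoi: *wivokuem > wivokoem > wevokoem > wevokoim > wevogoim  (by vowel merger, vowel merger, pre-nasal raising, intervocalic voicing)
The other candidates each miss or misapply at least one Orshoi change.

wevogoim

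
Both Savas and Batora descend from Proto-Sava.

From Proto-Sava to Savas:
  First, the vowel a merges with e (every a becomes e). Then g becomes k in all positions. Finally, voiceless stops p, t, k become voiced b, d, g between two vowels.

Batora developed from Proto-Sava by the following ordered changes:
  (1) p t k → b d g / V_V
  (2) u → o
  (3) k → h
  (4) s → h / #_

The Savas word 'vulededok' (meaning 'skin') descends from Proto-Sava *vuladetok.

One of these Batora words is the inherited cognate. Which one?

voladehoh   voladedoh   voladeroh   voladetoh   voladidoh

Batora: start from *vuladetok.
  rule 1 (intervocalic voicing): vuladetok → vuladedok
  rule 2 (vowel merger): vuladedok → voladedok
  rule 3 (unconditioned shift): voladedok → voladedoh
  rule 4: no change — voladedoh
  ⇒ Batora voladedoh
Only 'voladedoh' matches the regular Batora development of *vuladetok.

voladedoh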